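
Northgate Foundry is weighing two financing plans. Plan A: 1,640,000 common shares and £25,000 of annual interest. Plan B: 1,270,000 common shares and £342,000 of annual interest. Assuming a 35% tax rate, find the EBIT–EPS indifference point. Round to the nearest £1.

£1,430,081

At indifference, (EBIT − 25,000)(1 − t)/1,640,000 = (EBIT − 342,000)(1 − t)/1,270,000.
Cancelling (1 − t) and cross-multiplying: 1,270,000·(EBIT − 25,000) = 1,640,000·(EBIT − 342,000).
Solving, EBIT = (342,000·1,640,000 − 25,000·1,270,000) / (1,640,000 − 1,270,000) = 529,130,000,000 / 370,000 = 1,430,081.08.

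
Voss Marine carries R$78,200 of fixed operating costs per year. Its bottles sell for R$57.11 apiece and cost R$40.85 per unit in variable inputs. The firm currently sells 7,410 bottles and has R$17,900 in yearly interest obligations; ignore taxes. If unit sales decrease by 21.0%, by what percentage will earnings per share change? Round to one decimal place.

-103.8%

Total contribution margin = 7,410 × R$16.26 = R$120,486.60.
Operating income = contribution − fixed costs = R$120,486.60 − R$78,200 = R$42,286.60.
After interest of R$17,900.00, pre-tax earnings = R$24,386.60.
Degree of combined leverage = contribution ÷ (EBIT − I) = R$120,486.60 ÷ R$24,386.60 = 4.9407.
%ΔEPS = DCL × %ΔSales = 4.9407 × -21.0% = -103.8%.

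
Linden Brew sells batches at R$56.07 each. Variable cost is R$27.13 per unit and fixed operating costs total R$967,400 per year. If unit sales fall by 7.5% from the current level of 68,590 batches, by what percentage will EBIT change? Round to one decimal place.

-14.6%

Total contribution margin = 68,590 × R$28.94 = R$1,984,994.60.
EBIT = R$1,984,994.60 − R$967,400 = R$1,017,594.60.
DOL = contribution ÷ EBIT = R$1,984,994.60 ÷ R$1,017,594.60 = 1.9507.
So EBIT moves 1.9507 × (-7.5%) = -14.6%.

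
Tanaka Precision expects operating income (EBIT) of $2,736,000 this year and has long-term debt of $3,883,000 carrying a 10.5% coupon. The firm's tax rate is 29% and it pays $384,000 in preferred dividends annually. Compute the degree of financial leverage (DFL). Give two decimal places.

1.53

Interest = $407,715.00.
Pre-tax preferred-dividend burden = $384,000 ÷ (1 − 0.29) = $540,845.07.
DFL = EBIT ÷ [EBIT − I − D_p/(1−t)] = $2,736,000 ÷ [$2,736,000 − $407,715.00 − $540,845.07] = $2,736,000 ÷ $1,787,439.93 = 1.5307.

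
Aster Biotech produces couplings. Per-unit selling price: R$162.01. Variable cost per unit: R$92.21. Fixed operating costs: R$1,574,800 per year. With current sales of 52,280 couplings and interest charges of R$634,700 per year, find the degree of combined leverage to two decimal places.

Contribution at this volume is 52,280 × R$69.80 = R$3,649,144.00.
EBIT = R$3,649,144.00 − R$1,574,800 = R$2,074,344.00. Interest = R$634,700.00.
DOL = R$3,649,144.00 ÷ R$2,074,344.00 = 1.7592; DFL = R$2,074,344.00 ÷ R$1,439,644.00 = 1.4409.
Combined leverage = 1.7592 × 1.4409 = 2.5348.

2.53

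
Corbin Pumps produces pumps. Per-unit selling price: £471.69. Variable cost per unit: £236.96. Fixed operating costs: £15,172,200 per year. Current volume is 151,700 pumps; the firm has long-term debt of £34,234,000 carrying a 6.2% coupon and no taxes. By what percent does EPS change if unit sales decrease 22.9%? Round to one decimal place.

-44.5%

At 151,700 units, contribution = 151,700 × £234.73 = £35,608,541.00.
Operating income = contribution − fixed costs = £35,608,541.00 − £15,172,200 = £20,436,341.00.
Interest = £2,122,508.00, so EBIT − I = £18,313,833.00.
Degree of combined leverage = contribution ÷ (EBIT − I) = £35,608,541.00 ÷ £18,313,833.00 = 1.9444.
EPS therefore changes by 1.9444 × (-22.9%) = -44.5%.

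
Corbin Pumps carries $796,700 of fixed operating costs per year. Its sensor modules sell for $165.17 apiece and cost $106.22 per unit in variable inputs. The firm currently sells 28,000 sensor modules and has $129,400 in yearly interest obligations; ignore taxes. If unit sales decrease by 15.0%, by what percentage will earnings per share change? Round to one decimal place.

-34.2%

Contribution at this volume is 28,000 × $58.95 = $1,650,600.00.
EBIT = $1,650,600.00 − $796,700 = $853,900.00.
Interest = $129,400.00, so EBIT − I = $724,500.00.
DCL = total CM / (EBIT − I) = $1,650,600.00 / $724,500.00 = 2.2783.
EPS therefore changes by 2.2783 × (-15.0%) = -34.2%.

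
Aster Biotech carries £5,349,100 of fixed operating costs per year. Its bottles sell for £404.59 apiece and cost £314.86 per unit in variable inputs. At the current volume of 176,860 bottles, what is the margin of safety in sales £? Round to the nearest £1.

£47,436,849

Contribution margin per unit = £404.59 − £314.86 = £89.73. Break-even units = £5,349,100 ÷ £89.73 = 59,613.28; break-even revenue = 59,613.28 × £404.59 = £24,118,938.69.
Actual sales revenue = 176,860 × £404.59 = £71,555,787.40.
Margin of safety = £71,555,787.40 − £24,118,938.69 = £47,436,849.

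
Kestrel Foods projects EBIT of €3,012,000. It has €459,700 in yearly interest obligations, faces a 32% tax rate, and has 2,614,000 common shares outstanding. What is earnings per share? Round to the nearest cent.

€0.66

Pre-tax income = €3,012,000 − €459,700.00 = €2,552,300.00.
After tax at 32%: net income = €2,552,300.00 × 0.68 = €1,735,564.00.
Per share: €1,735,564.00 / 2,614,000 shares = €0.66.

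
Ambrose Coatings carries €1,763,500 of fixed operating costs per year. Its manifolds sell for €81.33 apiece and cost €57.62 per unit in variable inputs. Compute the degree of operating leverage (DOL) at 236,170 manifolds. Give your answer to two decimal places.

1.46

At 236,170 units, contribution = 236,170 × €23.71 = €5,599,590.70.
Operating income = contribution − fixed costs = €5,599,590.70 − €1,763,500 = €3,836,090.70.
Degree of operating leverage = €5,599,590.70 / €3,836,090.70 = 1.4597.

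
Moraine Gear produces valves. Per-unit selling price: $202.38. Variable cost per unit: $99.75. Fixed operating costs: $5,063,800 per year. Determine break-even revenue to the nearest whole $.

$9,985,500

Contribution margin per unit = $202.38 − $99.75 = $102.63, a CM ratio of $102.63 ÷ $202.38 = 0.5071.
Break-even revenue = fixed costs × price ÷ CM = $5,063,800 × $202.38 ÷ $102.63 = $9,985,500.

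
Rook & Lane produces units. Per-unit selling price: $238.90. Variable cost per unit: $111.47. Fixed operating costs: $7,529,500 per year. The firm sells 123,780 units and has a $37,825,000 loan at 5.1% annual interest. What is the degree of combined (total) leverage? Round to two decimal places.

Total contribution margin = 123,780 × $127.43 = $15,773,285.40.
Operating income = contribution − fixed costs = $15,773,285.40 − $7,529,500 = $8,243,785.40. Interest = $1,929,075.00.
DOL = $15,773,285.40 ÷ $8,243,785.40 = 1.9134; DFL = $8,243,785.40 ÷ $6,314,710.40 = 1.3055.
DCL = DOL × DFL = 1.9134 × 1.3055 = 2.4979.

2.50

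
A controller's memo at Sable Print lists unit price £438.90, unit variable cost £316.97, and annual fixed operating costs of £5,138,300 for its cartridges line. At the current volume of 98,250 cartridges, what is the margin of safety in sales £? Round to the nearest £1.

£24,626,068

Contribution margin per unit = £438.90 − £316.97 = £121.93. Break-even units = £5,138,300 ÷ £121.93 = 42,141.39; break-even revenue = 42,141.39 × £438.90 = £18,495,857.21.
Actual sales revenue = 98,250 × £438.90 = £43,121,925.00.
Margin of safety = £43,121,925.00 − £18,495,857.21 = £24,626,068.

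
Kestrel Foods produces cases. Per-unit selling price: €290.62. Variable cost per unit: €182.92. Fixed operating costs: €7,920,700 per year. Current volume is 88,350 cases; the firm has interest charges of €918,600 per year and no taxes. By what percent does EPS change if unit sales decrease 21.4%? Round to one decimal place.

-301.2%

Contribution at this volume is 88,350 × €107.70 = €9,515,295.00.
EBIT = €9,515,295.00 − €7,920,700 = €1,594,595.00.
Interest = €918,600.00, so EBIT − I = €675,995.00.
Degree of combined leverage = contribution ÷ (EBIT − I) = €9,515,295.00 ÷ €675,995.00 = 14.0760.
EPS therefore changes by 14.0760 × (-21.4%) = -301.2%.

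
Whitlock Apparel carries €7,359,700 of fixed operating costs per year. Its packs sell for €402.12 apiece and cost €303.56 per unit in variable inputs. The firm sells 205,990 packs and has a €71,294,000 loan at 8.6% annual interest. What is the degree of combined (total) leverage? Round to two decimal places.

Total contribution margin = 205,990 × €98.56 = €20,302,374.40.
Operating income = contribution − fixed costs = €20,302,374.40 − €7,359,700 = €12,942,674.40. Interest = €6,131,284.00.
DOL = €20,302,374.40 ÷ €12,942,674.40 = 1.5686; DFL = €12,942,674.40 ÷ €6,811,390.40 = 1.9002.
DCL = DOL × DFL = 1.5686 × 1.9002 = 2.9807.

2.98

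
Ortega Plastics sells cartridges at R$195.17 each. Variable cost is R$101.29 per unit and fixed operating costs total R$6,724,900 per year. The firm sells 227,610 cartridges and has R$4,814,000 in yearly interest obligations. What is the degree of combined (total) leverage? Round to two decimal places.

2.17

Contribution at this volume is 227,610 × R$93.88 = R$21,368,026.80.
EBIT = R$21,368,026.80 − R$6,724,900 = R$14,643,126.80. Interest = R$4,814,000.00, so EBIT − I = R$9,829,126.80.
Degree of total leverage = total CM / (EBIT − interest) = R$21,368,026.80 / R$9,829,126.80 = 2.1739.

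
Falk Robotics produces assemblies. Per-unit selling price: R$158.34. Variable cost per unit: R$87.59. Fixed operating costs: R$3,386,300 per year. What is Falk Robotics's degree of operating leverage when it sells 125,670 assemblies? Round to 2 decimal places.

1.62

Contribution at this volume is 125,670 × R$70.75 = R$8,891,152.50.
Operating income = contribution − fixed costs = R$8,891,152.50 − R$3,386,300 = R$5,504,852.50.
Degree of operating leverage = R$8,891,152.50 / R$5,504,852.50 = 1.6151.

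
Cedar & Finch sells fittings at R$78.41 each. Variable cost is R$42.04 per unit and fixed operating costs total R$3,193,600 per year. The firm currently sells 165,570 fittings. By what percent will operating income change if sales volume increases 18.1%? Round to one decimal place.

At 165,570 units, contribution = 165,570 × R$36.37 = R$6,021,780.90.
EBIT = R$6,021,780.90 − R$3,193,600 = R$2,828,180.90.
So DOL = total CM / EBIT = R$6,021,780.90 / R$2,828,180.90 = 2.1292.
%ΔEBIT = DOL × %ΔSales = 2.1292 × +18.1% = +38.5%.

+38.5%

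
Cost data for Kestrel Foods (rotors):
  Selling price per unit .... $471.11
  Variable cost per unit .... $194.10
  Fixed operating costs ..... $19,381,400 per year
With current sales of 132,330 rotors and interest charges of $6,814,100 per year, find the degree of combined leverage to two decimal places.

3.50

Total contribution margin = 132,330 × $277.01 = $36,656,733.30.
Subtracting fixed costs: EBIT = $36,656,733.30 − $19,381,400 = $17,275,333.30. Interest = $6,814,100.00, so EBIT − I = $10,461,233.30.
DCL = contribution ÷ (EBIT − I) = $36,656,733.30 ÷ $10,461,233.30 = 3.5041.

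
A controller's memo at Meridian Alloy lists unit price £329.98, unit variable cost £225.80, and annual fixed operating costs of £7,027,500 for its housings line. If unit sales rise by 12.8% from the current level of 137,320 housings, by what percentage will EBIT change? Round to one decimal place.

+25.2%

Total contribution margin = 137,320 × £104.18 = £14,305,997.60.
EBIT = £14,305,997.60 − £7,027,500 = £7,278,497.60.
So DOL = total CM / EBIT = £14,305,997.60 / £7,278,497.60 = 1.9655.
So EBIT moves 1.9655 × (+12.8%) = +25.2%.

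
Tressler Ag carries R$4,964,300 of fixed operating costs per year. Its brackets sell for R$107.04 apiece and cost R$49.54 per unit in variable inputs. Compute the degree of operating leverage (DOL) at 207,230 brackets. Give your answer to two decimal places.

Total contribution margin = 207,230 × R$57.50 = R$11,915,725.00.
EBIT = R$11,915,725.00 − R$4,964,300 = R$6,951,425.00.
Degree of operating leverage = R$11,915,725.00 / R$6,951,425.00 = 1.7141.

1.71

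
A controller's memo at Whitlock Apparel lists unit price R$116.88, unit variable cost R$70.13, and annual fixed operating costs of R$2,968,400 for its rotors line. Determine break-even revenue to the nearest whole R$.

Contribution margin per unit = R$116.88 − R$70.13 = R$46.75, a CM ratio of R$46.75 ÷ R$116.88 = 0.4000.
Break-even revenue = fixed costs × price ÷ CM = R$2,968,400 × R$116.88 ÷ R$46.75 = R$7,421,317.

R$7,421,317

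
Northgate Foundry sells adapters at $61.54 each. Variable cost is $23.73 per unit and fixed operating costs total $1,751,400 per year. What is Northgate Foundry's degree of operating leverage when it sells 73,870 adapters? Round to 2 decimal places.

2.68

Total contribution margin = 73,870 × $37.81 = $2,793,024.70.
EBIT = $2,793,024.70 − $1,751,400 = $1,041,624.70.
DOL = contribution ÷ EBIT = $2,793,024.70 ÷ $1,041,624.70 = 2.6814.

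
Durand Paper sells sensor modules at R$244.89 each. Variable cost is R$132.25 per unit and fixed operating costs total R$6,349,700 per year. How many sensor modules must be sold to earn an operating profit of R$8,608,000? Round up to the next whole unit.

132,793 sensor modules

Unit CM = price − variable cost = R$244.89 − R$132.25 = R$112.64.
Units = (FC + target) / CM = (R$6,349,700 + R$8,608,000) / R$112.64 = 132,792.08, so 132,793 sensor modules.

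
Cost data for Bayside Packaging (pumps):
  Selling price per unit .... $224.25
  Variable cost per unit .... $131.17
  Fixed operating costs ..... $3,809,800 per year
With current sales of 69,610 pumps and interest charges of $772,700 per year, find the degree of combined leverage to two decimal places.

Contribution at this volume is 69,610 × $93.08 = $6,479,298.80.
Subtracting fixed costs: EBIT = $6,479,298.80 − $3,809,800 = $2,669,498.80. Interest = $772,700.00.
DOL = $6,479,298.80 ÷ $2,669,498.80 = 2.4272; DFL = $2,669,498.80 ÷ $1,896,798.80 = 1.4074.
DCL = DOL × DFL = 2.4272 × 1.4074 = 3.4160.

3.42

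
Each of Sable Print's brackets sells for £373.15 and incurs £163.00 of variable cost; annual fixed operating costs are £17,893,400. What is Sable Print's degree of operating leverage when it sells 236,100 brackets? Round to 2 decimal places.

Contribution at this volume is 236,100 × £210.15 = £49,616,415.00.
Operating income = contribution − fixed costs = £49,616,415.00 − £17,893,400 = £31,723,015.00.
DOL = contribution ÷ EBIT = £49,616,415.00 ÷ £31,723,015.00 = 1.5641.

1.56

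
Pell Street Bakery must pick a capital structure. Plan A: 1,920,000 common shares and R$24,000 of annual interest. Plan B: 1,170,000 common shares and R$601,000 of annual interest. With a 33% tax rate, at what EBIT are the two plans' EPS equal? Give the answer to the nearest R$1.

At indifference, (EBIT − 24,000)(1 − t)/1,920,000 = (EBIT − 601,000)(1 − t)/1,170,000.
The (1 − t) factor cancels: (EBIT − 24,000) × 1,170,000 = (EBIT − 601,000) × 1,920,000.
Solving, EBIT = (601,000·1,920,000 − 24,000·1,170,000) / (1,920,000 − 1,170,000) = 1,125,840,000,000 / 750,000 = 1,501,120.00.

R$1,501,120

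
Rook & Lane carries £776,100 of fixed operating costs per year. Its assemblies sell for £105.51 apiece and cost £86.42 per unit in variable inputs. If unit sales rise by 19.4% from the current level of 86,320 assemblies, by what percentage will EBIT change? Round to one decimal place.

Contribution at this volume is 86,320 × £19.09 = £1,647,848.80.
Operating income = contribution − fixed costs = £1,647,848.80 − £776,100 = £871,748.80.
So DOL = total CM / EBIT = £1,647,848.80 / £871,748.80 = 1.8903.
So EBIT moves 1.8903 × (+19.4%) = +36.7%.

+36.7%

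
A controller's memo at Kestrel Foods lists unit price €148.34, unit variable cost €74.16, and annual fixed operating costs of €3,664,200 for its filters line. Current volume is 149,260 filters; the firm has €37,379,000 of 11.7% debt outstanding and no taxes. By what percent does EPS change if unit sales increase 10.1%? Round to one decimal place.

Contribution at this volume is 149,260 × €74.18 = €11,072,106.80.
Subtracting fixed costs: EBIT = €11,072,106.80 − €3,664,200 = €7,407,906.80.
After interest of €4,373,343.00, pre-tax earnings = €3,034,563.80.
Degree of combined leverage = contribution ÷ (EBIT − I) = €11,072,106.80 ÷ €3,034,563.80 = 3.6487.
EPS therefore changes by 3.6487 × (+10.1%) = +36.9%.

+36.9%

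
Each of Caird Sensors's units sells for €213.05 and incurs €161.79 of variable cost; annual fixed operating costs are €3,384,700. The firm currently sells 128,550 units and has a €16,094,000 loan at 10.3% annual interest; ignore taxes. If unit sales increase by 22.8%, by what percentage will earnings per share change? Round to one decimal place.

+97.1%

At 128,550 units, contribution = 128,550 × €51.26 = €6,589,473.00.
Operating income = contribution − fixed costs = €6,589,473.00 − €3,384,700 = €3,204,773.00.
After interest of €1,657,682.00, pre-tax earnings = €1,547,091.00.
DCL = total CM / (EBIT − I) = €6,589,473.00 / €1,547,091.00 = 4.2593.
%ΔEPS = DCL × %ΔSales = 4.2593 × +22.8% = +97.1%.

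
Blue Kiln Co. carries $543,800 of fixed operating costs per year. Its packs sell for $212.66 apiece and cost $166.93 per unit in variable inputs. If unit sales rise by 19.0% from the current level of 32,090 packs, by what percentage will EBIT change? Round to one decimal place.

+30.2%

At 32,090 units, contribution = 32,090 × $45.73 = $1,467,475.70.
Operating income = contribution − fixed costs = $1,467,475.70 − $543,800 = $923,675.70.
DOL = contribution ÷ EBIT = $1,467,475.70 ÷ $923,675.70 = 1.5887.
%ΔEBIT = DOL × %ΔSales = 1.5887 × +19.0% = +30.2%.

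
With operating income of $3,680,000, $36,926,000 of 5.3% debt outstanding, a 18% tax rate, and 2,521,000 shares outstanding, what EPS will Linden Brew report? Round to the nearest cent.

$0.56

Pre-tax income = $3,680,000 − $1,957,078.00 = $1,722,922.00.
After tax at 18%: net income = $1,722,922.00 × 0.82 = $1,412,796.04.
EPS = $1,412,796.04 ÷ 2,521,000 = $0.56.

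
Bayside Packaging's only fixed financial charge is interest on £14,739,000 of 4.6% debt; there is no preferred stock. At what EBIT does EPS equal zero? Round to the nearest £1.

Annual interest = 4.6% × £14,739,000 = £677,994.00.
With no preferred dividends, EPS = 0 when EBIT exactly covers interest, so the financial break-even EBIT is £677,994.00.

£677,994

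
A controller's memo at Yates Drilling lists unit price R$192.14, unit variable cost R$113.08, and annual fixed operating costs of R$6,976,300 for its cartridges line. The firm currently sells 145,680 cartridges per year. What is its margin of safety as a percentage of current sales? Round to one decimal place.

39.4%

Unit CM = price − variable cost = R$192.14 − R$113.08 = R$79.06. Break-even units = R$6,976,300 ÷ R$79.06 = 88,240.58; break-even revenue = 88,240.58 × R$192.14 = R$16,954,544.42.
Current sales = 145,680 × R$192.14 = R$27,990,955.20.
Margin of safety = (R$27,990,955.20 − R$16,954,544.42) ÷ R$27,990,955.20 = 39.4%.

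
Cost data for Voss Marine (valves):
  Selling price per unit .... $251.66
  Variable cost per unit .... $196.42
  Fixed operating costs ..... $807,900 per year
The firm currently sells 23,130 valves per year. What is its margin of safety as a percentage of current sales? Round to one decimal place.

36.8%

Each unit contributes $251.66 − $196.42 = $55.24. Break-even units = $807,900 ÷ $55.24 = 14,625.27; break-even revenue = 14,625.27 × $251.66 = $3,680,595.84.
Current sales = 23,130 × $251.66 = $5,820,895.80.
Margin of safety = ($5,820,895.80 − $3,680,595.84) ÷ $5,820,895.80 = 36.8%.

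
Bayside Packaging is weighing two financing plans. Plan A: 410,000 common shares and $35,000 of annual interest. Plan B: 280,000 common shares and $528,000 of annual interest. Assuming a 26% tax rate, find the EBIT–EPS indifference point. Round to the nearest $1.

$1,589,846

At indifference, (EBIT − 35,000)(1 − t)/410,000 = (EBIT − 528,000)(1 − t)/280,000.
Cancelling (1 − t) and cross-multiplying: 280,000·(EBIT − 35,000) = 410,000·(EBIT − 528,000).
EBIT × (410,000 − 280,000) = 528,000 × 410,000 − 35,000 × 280,000 = 206,680,000,000, so EBIT = 206,680,000,000 ÷ 130,000 = 1,589,846.15.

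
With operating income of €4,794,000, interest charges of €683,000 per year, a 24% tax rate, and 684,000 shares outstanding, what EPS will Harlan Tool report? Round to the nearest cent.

€4.57

Pre-tax income = €4,794,000 − €683,000.00 = €4,111,000.00.
Net income = €4,111,000.00 × (1 − 0.24) = €3,124,360.00.
Per share: €3,124,360.00 / 684,000 shares = €4.57.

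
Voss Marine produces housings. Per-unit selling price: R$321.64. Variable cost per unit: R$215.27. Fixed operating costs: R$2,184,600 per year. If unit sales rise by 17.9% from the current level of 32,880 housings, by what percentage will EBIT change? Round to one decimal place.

+47.7%

Total contribution margin = 32,880 × R$106.37 = R$3,497,445.60.
Subtracting fixed costs: EBIT = R$3,497,445.60 − R$2,184,600 = R$1,312,845.60.
DOL = contribution ÷ EBIT = R$3,497,445.60 ÷ R$1,312,845.60 = 2.6640.
Operating income changes by 2.6640 × +17.9% = +47.7%.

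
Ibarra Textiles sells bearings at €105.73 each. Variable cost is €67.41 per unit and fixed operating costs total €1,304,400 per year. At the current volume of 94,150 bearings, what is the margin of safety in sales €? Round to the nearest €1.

€6,355,466

Contribution margin per unit = €105.73 − €67.41 = €38.32. Break-even units = €1,304,400 ÷ €38.32 = 34,039.67; break-even revenue = 34,039.67 × €105.73 = €3,599,013.88.
Current sales = 94,150 × €105.73 = €9,954,479.50.
Margin of safety = €9,954,479.50 − €3,599,013.88 = €6,355,466.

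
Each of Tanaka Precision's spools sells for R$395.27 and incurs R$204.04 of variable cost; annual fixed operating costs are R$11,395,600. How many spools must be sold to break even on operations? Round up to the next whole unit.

59,592 spools

Contribution margin per unit = R$395.27 − R$204.04 = R$191.23.
Break-even Q = R$11,395,600 / R$191.23 = 59,591.07 → 59,592 spools.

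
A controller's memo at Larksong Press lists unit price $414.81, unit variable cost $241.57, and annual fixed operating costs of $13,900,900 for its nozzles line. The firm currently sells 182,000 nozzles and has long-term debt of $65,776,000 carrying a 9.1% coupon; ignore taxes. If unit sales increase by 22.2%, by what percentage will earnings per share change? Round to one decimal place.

Total contribution margin = 182,000 × $173.24 = $31,529,680.00.
EBIT = $31,529,680.00 − $13,900,900 = $17,628,780.00.
After interest of $5,985,616.00, pre-tax earnings = $11,643,164.00.
DCL = total CM / (EBIT − I) = $31,529,680.00 / $11,643,164.00 = 2.7080.
%ΔEPS = DCL × %ΔSales = 2.7080 × +22.2% = +60.1%.

+60.1%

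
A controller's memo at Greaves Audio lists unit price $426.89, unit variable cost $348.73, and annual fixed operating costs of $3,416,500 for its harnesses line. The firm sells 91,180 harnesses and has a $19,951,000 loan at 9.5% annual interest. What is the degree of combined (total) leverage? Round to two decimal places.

3.93

Total contribution margin = 91,180 × $78.16 = $7,126,628.80.
Operating income = contribution − fixed costs = $7,126,628.80 − $3,416,500 = $3,710,128.80. Interest = $1,895,345.00.
DOL = $7,126,628.80 ÷ $3,710,128.80 = 1.9209; DFL = $3,710,128.80 ÷ $1,814,783.80 = 2.0444.
Combined leverage = 1.9209 × 2.0444 = 3.9271.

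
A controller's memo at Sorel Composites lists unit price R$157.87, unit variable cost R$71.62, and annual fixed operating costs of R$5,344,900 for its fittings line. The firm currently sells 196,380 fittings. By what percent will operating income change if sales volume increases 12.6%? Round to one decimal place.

+18.4%

Contribution at this volume is 196,380 × R$86.25 = R$16,937,775.00.
Operating income = contribution − fixed costs = R$16,937,775.00 − R$5,344,900 = R$11,592,875.00.
So DOL = total CM / EBIT = R$16,937,775.00 / R$11,592,875.00 = 1.4611.
So EBIT moves 1.4611 × (+12.6%) = +18.4%.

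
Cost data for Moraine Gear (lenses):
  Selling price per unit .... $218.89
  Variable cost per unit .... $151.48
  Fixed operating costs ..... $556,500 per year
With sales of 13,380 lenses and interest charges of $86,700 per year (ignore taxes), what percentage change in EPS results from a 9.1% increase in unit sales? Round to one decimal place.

+31.7%

At 13,380 units, contribution = 13,380 × $67.41 = $901,945.80.
EBIT = $901,945.80 − $556,500 = $345,445.80.
After interest of $86,700.00, pre-tax earnings = $258,745.80.
Degree of combined leverage = contribution ÷ (EBIT − I) = $901,945.80 ÷ $258,745.80 = 3.4858.
%ΔEPS = DCL × %ΔSales = 3.4858 × +9.1% = +31.7%.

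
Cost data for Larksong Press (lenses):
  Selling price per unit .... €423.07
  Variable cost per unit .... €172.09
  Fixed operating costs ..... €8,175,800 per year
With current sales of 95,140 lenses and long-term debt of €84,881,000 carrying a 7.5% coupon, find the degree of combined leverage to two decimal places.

2.56

Contribution at this volume is 95,140 × €250.98 = €23,878,237.20.
EBIT = €23,878,237.20 − €8,175,800 = €15,702,437.20. Interest = €6,366,075.00.
DOL = €23,878,237.20 ÷ €15,702,437.20 = 1.5207; DFL = €15,702,437.20 ÷ €9,336,362.20 = 1.6819.
DCL = DOL × DFL = 1.5207 × 1.6819 = 2.5577.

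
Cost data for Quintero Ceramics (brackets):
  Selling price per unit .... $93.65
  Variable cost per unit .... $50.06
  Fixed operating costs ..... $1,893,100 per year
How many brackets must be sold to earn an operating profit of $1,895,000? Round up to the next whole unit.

Unit CM = price − variable cost = $93.65 − $50.06 = $43.59.
Required volume = (fixed costs + target profit) ÷ CM = ($1,893,100 + $1,895,000) ÷ $43.59 = 86,902.96, so 86,903 brackets.

86,903 brackets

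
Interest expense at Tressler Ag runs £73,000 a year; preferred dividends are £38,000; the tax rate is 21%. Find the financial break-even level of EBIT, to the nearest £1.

Grossing the preferred dividend up to pre-tax terms: £38,000 / (1 − 0.21) = £48,101.27.
EPS = 0 when EBIT covers interest plus the pre-tax preferred burden: £73,000 + £48,101.27 = £121,101.27.

£121,101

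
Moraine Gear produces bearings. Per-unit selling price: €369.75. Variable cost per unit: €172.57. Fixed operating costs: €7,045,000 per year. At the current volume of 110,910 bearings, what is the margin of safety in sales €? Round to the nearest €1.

€27,798,258

Contribution margin per unit = €369.75 − €172.57 = €197.18. Break-even units = €7,045,000 ÷ €197.18 = 35,728.78; break-even revenue = 35,728.78 × €369.75 = €13,210,714.83.
Current sales = 110,910 × €369.75 = €41,008,972.50.
Margin of safety = €41,008,972.50 − €13,210,714.83 = €27,798,258.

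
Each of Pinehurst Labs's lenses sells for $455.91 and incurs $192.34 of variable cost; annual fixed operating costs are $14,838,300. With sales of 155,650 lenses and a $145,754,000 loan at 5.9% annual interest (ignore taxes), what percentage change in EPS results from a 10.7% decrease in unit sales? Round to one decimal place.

At 155,650 units, contribution = 155,650 × $263.57 = $41,024,670.50.
EBIT = $41,024,670.50 − $14,838,300 = $26,186,370.50.
Interest = $8,599,486.00, so EBIT − I = $17,586,884.50.
Degree of combined leverage = contribution ÷ (EBIT − I) = $41,024,670.50 ÷ $17,586,884.50 = 2.3327.
%ΔEPS = DCL × %ΔSales = 2.3327 × -10.7% = -25.0%.

-25.0%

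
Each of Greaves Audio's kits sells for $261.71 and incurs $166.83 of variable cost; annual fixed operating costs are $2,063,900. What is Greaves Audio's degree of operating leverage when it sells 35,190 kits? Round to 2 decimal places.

2.62

Total contribution margin = 35,190 × $94.88 = $3,338,827.20.
EBIT = $3,338,827.20 − $2,063,900 = $1,274,927.20.
Degree of operating leverage = $3,338,827.20 / $1,274,927.20 = 2.6188.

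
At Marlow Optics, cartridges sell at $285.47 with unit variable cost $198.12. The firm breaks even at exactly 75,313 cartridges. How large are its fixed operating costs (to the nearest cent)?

Unit CM = price − variable cost = $285.47 − $198.12 = $87.35.
Fixed costs = break-even units × CM = 75,313 × $87.35 = $6,578,590.55.

$6,578,590.55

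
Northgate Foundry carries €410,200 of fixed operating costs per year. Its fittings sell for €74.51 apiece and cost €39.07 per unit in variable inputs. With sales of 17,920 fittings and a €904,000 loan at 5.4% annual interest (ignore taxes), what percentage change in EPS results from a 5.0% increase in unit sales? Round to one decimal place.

+18.0%

At 17,920 units, contribution = 17,920 × €35.44 = €635,084.80.
EBIT = €635,084.80 − €410,200 = €224,884.80.
After interest of €48,816.00, pre-tax earnings = €176,068.80.
Degree of combined leverage = contribution ÷ (EBIT − I) = €635,084.80 ÷ €176,068.80 = 3.6070.
%ΔEPS = DCL × %ΔSales = 3.6070 × +5.0% = +18.0%.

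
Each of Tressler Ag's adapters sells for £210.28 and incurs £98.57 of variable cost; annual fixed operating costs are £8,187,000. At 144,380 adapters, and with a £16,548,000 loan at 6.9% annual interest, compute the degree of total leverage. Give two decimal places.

2.37

At 144,380 units, contribution = 144,380 × £111.71 = £16,128,689.80.
Operating income = contribution − fixed costs = £16,128,689.80 − £8,187,000 = £7,941,689.80. Interest = £1,141,812.00, so EBIT − I = £6,799,877.80.
DCL = contribution ÷ (EBIT − I) = £16,128,689.80 ÷ £6,799,877.80 = 2.3719.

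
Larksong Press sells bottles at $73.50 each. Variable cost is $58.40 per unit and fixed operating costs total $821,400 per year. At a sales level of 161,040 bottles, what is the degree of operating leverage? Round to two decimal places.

1.51

At 161,040 units, contribution = 161,040 × $15.10 = $2,431,704.00.
EBIT = $2,431,704.00 − $821,400 = $1,610,304.00.
So DOL = total CM / EBIT = $2,431,704.00 / $1,610,304.00 = 1.5101.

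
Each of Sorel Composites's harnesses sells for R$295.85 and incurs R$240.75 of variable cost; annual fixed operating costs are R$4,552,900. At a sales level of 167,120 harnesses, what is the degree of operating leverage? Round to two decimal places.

1.98

Contribution at this volume is 167,120 × R$55.10 = R$9,208,312.00.
Operating income = contribution − fixed costs = R$9,208,312.00 − R$4,552,900 = R$4,655,412.00.
DOL = contribution ÷ EBIT = R$9,208,312.00 ÷ R$4,655,412.00 = 1.9780.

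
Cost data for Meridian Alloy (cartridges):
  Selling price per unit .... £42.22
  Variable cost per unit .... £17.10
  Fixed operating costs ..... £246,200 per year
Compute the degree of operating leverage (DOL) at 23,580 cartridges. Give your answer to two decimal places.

1.71

Total contribution margin = 23,580 × £25.12 = £592,329.60.
Operating income = contribution − fixed costs = £592,329.60 − £246,200 = £346,129.60.
So DOL = total CM / EBIT = £592,329.60 / £346,129.60 = 1.7113.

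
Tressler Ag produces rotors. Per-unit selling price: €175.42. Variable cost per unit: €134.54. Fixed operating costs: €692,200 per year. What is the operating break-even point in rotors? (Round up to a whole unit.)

16,933 rotors

Each unit contributes €175.42 − €134.54 = €40.88.
Units to break even: €692,200 ÷ €40.88 = 16,932.49, rounded up to 16,933.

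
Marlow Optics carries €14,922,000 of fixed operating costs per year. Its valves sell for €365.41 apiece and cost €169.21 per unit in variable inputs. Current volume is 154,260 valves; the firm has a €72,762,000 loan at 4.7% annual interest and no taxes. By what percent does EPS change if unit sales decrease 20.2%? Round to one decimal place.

Contribution at this volume is 154,260 × €196.20 = €30,265,812.00.
Subtracting fixed costs: EBIT = €30,265,812.00 − €14,922,000 = €15,343,812.00.
After interest of €3,419,814.00, pre-tax earnings = €11,923,998.00.
Degree of combined leverage = contribution ÷ (EBIT − I) = €30,265,812.00 ÷ €11,923,998.00 = 2.5382.
EPS therefore changes by 2.5382 × (-20.2%) = -51.3%.

-51.3%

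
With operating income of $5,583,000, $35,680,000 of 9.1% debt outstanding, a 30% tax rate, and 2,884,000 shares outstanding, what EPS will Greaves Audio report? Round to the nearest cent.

$0.57

Pre-tax income = $5,583,000 − $3,246,880.00 = $2,336,120.00.
After tax at 30%: net income = $2,336,120.00 × 0.70 = $1,635,284.00.
Per share: $1,635,284.00 / 2,884,000 shares = $0.57.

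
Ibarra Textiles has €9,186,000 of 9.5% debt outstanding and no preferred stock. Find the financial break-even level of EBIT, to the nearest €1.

€872,670

Annual interest = 9.5% × €9,186,000 = €872,670.00.
Without preferred stock the financial break-even is simply EBIT = interest = €872,670.00.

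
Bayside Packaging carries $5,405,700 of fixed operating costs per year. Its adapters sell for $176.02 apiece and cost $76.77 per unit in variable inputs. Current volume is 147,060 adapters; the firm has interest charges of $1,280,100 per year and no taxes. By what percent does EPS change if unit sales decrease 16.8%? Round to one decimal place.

Total contribution margin = 147,060 × $99.25 = $14,595,705.00.
Operating income = contribution − fixed costs = $14,595,705.00 − $5,405,700 = $9,190,005.00.
After interest of $1,280,100.00, pre-tax earnings = $7,909,905.00.
DCL = total CM / (EBIT − I) = $14,595,705.00 / $7,909,905.00 = 1.8452.
EPS therefore changes by 1.8452 × (-16.8%) = -31.0%.

-31.0%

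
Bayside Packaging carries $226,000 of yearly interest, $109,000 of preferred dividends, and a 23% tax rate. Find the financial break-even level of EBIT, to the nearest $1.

$367,558

Preferred dividends are paid after tax, so their pre-tax equivalent is $109,000 ÷ (1 − 0.23) = $141,558.44.
Financial break-even EBIT = interest + D_p ÷ (1 − t) = $226,000 + $141,558.44 = $367,558.44.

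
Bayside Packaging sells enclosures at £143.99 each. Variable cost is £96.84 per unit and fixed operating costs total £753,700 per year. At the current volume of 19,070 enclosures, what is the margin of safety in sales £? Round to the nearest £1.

£444,187

Each unit contributes £143.99 − £96.84 = £47.15. Break-even units = £753,700 ÷ £47.15 = 15,985.15; break-even revenue = 15,985.15 × £143.99 = £2,301,702.29.
Current sales = 19,070 × £143.99 = £2,745,889.30.
Margin of safety = £2,745,889.30 − £2,301,702.29 = £444,187.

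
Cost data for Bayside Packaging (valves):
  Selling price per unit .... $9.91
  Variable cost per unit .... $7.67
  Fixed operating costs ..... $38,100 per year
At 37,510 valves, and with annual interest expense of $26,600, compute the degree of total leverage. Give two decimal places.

Total contribution margin = 37,510 × $2.24 = $84,022.40.
Subtracting fixed costs: EBIT = $84,022.40 − $38,100 = $45,922.40. Interest = $26,600.00, so EBIT − I = $19,322.40.
DCL = contribution ÷ (EBIT − I) = $84,022.40 ÷ $19,322.40 = 4.3484.

4.35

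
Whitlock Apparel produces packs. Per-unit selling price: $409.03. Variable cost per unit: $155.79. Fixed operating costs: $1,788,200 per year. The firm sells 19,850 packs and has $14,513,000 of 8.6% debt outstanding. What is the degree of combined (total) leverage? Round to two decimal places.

At 19,850 units, contribution = 19,850 × $253.24 = $5,026,814.00.
Subtracting fixed costs: EBIT = $5,026,814.00 − $1,788,200 = $3,238,614.00. Interest = $1,248,118.00, so EBIT − I = $1,990,496.00.
DCL = contribution ÷ (EBIT − I) = $5,026,814.00 ÷ $1,990,496.00 = 2.5254.

2.53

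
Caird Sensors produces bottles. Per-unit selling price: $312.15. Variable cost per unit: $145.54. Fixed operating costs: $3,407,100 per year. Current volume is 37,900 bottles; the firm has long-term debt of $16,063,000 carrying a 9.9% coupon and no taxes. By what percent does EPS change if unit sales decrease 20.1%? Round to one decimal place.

-96.4%

Contribution at this volume is 37,900 × $166.61 = $6,314,519.00.
Operating income = contribution − fixed costs = $6,314,519.00 − $3,407,100 = $2,907,419.00.
Interest = $1,590,237.00, so EBIT − I = $1,317,182.00.
DCL = total CM / (EBIT − I) = $6,314,519.00 / $1,317,182.00 = 4.7940.
EPS therefore changes by 4.7940 × (-20.1%) = -96.4%.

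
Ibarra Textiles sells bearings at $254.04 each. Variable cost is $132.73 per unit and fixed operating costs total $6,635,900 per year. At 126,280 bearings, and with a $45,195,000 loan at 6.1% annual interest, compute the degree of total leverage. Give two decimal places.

2.58

At 126,280 units, contribution = 126,280 × $121.31 = $15,319,026.80.
Operating income = contribution − fixed costs = $15,319,026.80 − $6,635,900 = $8,683,126.80. Interest = $2,756,895.00, so EBIT − I = $5,926,231.80.
Degree of total leverage = total CM / (EBIT − interest) = $15,319,026.80 / $5,926,231.80 = 2.5850.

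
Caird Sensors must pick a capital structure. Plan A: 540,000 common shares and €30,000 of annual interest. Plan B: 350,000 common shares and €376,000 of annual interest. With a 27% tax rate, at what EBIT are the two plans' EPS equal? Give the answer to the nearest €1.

At indifference, (EBIT − 30,000)(1 − t)/540,000 = (EBIT − 376,000)(1 − t)/350,000.
The (1 − t) factor cancels: (EBIT − 30,000) × 350,000 = (EBIT − 376,000) × 540,000.
EBIT × (540,000 − 350,000) = 376,000 × 540,000 − 30,000 × 350,000 = 192,540,000,000, so EBIT = 192,540,000,000 ÷ 190,000 = 1,013,368.42.

€1,013,368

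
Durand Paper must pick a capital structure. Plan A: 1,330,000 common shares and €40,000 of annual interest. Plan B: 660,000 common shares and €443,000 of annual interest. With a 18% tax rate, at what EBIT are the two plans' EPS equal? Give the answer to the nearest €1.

Set EPS_A = EPS_B: (EBIT − €40,000)(1 − 0.18) ÷ 1,330,000 = (EBIT − €443,000)(1 − 0.18) ÷ 660,000.
Cancelling (1 − t) and cross-multiplying: 660,000·(EBIT − 40,000) = 1,330,000·(EBIT − 443,000).
Solving, EBIT = (443,000·1,330,000 − 40,000·660,000) / (1,330,000 − 660,000) = 562,790,000,000 / 670,000 = 839,985.07.

€839,985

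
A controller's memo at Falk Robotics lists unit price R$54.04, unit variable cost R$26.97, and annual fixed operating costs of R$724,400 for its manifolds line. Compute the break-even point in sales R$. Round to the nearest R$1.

CM per unit = R$54.04 − R$26.97 = R$27.07; CM ratio = R$27.07 / R$54.04 = 0.5009.
Break-even revenue = fixed costs × price ÷ CM = R$724,400 × R$54.04 ÷ R$27.07 = R$1,446,124.

R$1,446,124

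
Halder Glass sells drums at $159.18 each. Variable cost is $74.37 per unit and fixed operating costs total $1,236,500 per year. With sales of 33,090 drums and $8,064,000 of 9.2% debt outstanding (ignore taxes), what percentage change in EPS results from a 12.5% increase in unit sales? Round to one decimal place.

+42.4%

Total contribution margin = 33,090 × $84.81 = $2,806,362.90.
Operating income = contribution − fixed costs = $2,806,362.90 − $1,236,500 = $1,569,862.90.
Interest = $741,888.00, so EBIT − I = $827,974.90.
Degree of combined leverage = contribution ÷ (EBIT − I) = $2,806,362.90 ÷ $827,974.90 = 3.3894.
%ΔEPS = DCL × %ΔSales = 3.3894 × +12.5% = +42.4%.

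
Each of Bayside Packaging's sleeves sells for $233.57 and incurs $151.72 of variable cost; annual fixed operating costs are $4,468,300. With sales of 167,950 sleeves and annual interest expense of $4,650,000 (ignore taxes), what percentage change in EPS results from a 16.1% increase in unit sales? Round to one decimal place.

+47.8%

Total contribution margin = 167,950 × $81.85 = $13,746,707.50.
Operating income = contribution − fixed costs = $13,746,707.50 − $4,468,300 = $9,278,407.50.
Interest = $4,650,000.00, so EBIT − I = $4,628,407.50.
DCL = total CM / (EBIT − I) = $13,746,707.50 / $4,628,407.50 = 2.9701.
EPS therefore changes by 2.9701 × (+16.1%) = +47.8%.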